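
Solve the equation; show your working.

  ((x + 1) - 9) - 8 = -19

Step 1. [((x + 1) - 9) - 8 = -19] peel the -8: add 8 from each side ⇒ sub: (x + 1) - 9 = -11.
Step 2. [(x + 1) - 9 = -11] -9 is outermost — add 9 both sides. So sub: x + 1 = -2.
Step 3. [x + 1 = -2] +1 is outermost — subtract 1 both sides. So sub: x = -3.

Answer: x ∈ {-3}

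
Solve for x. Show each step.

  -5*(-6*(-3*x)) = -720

Step 1. [-5*(-6*(-3*x)) = -720] LHS = -5·(…); ÷-5 both sides, so div: -6*(-3*x) = 144.
Step 2. [-6*(-3*x) = 144] leading coefficient -6: divide by -6. So div: -3*x = -24.
Step 3. [-3*x = -24] -3·(inner) — divide through by -3 ⇒ div: x = 8.

Answer: x ∈ {8}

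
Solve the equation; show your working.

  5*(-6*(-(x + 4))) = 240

Step 1. [5*(-6*(-(x + 4))) = 240] LHS = 5·(…); ÷5 both sides. So div: -6*(-(x + 4)) = 48.
Step 2. [-6*(-(x + 4)) = 48] -6 out front; divide by -6 ⇒ div: -(x + 4) = -8.
Step 3. [-(x + 4) = -8] LHS negated; negate both sides. So neg: x + 4 = 8.
Step 4. [x + 4 = 8] peel the +4: subtract 4 from each side, so sub: x = 4.

Answer: x ∈ {4}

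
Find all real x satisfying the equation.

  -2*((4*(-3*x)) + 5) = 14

Step 1. [-2*((4*(-3*x)) + 5) = 14] -2 out front; divide by -2. So div: (4*(-3*x)) + 5 = -7.
Step 2. [(4*(-3*x)) + 5 = -7] peel the +5: subtract 5 from each side, so sub: 4*(-3*x) = -12.
Step 3. [4*(-3*x) = -12] 4·(inner) — divide through by 4. So div: -3*x = -3.
Step 4. [-3*x = -3] LHS = -3·(…); ÷-3 both sides, so div: x = 1.

Answer: x ∈ {1}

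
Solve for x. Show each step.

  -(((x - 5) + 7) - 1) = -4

Step 1. [-(((x - 5) + 7) - 1) = -4] flip signs both sides ⇒ neg: ((x - 5) + 7) - 1 = 4.
Step 2. [((x - 5) + 7) - 1 = 4] 1 comes off first (add 1), so sub: (x - 5) + 7 = 5.
Step 3. [(x - 5) + 7 = 5] peel the +7: subtract 7 from each side. So sub: x - 5 = -2.
Step 4. [x - 5 = -2] 5 comes off first (add 5). So sub: x = 3.

Answer: x ∈ {3}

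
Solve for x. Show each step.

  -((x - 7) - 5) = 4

Step 1. [-((x - 7) - 5) = 4] leading − — multiply by −1 ⇒ neg: (x - 7) - 5 = -4.
Step 2. [(x - 7) - 5 = -4] the outer -5 inverts by adding 5, so sub: x - 7 = 1.
Step 3. [x - 7 = 1] the outer -7 inverts by adding 7. So sub: x = 8.

Answer: x ∈ {8}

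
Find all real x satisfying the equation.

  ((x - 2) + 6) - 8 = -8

Step 1. [((x - 2) + 6) - 8 = -8] -8 is outermost — add 8 both sides, so sub: (x - 2) + 6 = 0.
Step 2. [(x - 2) + 6 = 0] +6 is outermost — subtract 6 both sides ⇒ sub: x - 2 = -6.
Step 3. [x - 2 = -6] add 2: x sits inside (… - 2) ⇒ sub: x = -4.

Answer: x ∈ {-4}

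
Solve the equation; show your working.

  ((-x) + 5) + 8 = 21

Step 1. [((-x) + 5) + 8 = 21] subtract 8: x sits inside (… + 8). So sub: (-x) + 5 = 13.
Step 2. [(-x) + 5 = 13] 5 comes off first (subtract 5) ⇒ sub: -x = 8.
Step 3. [-x = 8] leading − — multiply by −1 ⇒ neg: x = -8.

Answer: x ∈ {-8}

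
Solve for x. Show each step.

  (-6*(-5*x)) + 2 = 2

Step 1. [(-6*(-5*x)) + 2 = 2] subtract 2: x sits inside (… + 2), so sub: -6*(-5*x) = 0.
Step 2. [-6*(-5*x) = 0] -6·(inner) — divide through by -6. So div: -5*x = 0.
Step 3. [-5*x = 0] leading coefficient -5: divide by -5, so div: x = 0.

Answer: x ∈ {0}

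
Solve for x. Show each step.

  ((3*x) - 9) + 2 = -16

Step 1. [((3*x) - 9) + 2 = -16] the outer +2 inverts by subtracting 2 ⇒ sub: (3*x) - 9 = -18.
Step 2. [(3*x) - 9 = -18] common factor 3 (LHS and -18) — divide through. So factor: x - 3 = -6.
Step 3. [x - 3 = -6] peel the -3: add 3 from each side. So sub: x = -3.

Answer: x ∈ {-3}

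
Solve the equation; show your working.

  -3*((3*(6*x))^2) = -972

Step 1. [-3*((3*(6*x))^2) = -972] -3·(inner) — divide through by -3 ⇒ div: (3*(6*x))^2 = 324.
Step 2. [(3*(6*x))^2 = 324] LHS squared, RHS 324 ≥ 0: apply √ (±) ⇒ sqrt: 3*(6*x) = 18 or -18.
Step 3. [3*(6*x) = 18 or -18] leading coefficient 3: divide by 3, so div: 6*x = 6 or -6.
Step 4. [6*x = 6 or -6] LHS = 6·(…); ÷6 both sides ⇒ div: x = 1 or -1.

Answer: x ∈ {-1, 1}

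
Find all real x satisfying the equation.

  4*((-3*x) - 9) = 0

Step 1. [4*((-3*x) - 9) = 0] divide by the outer 4, so div: (-3*x) - 9 = 0.
Step 2. [(-3*x) - 9 = 0] -3 divides every term; factor it out ⇒ factor: x + 3 = 0.
Step 3. [x + 3 = 0] subtract 3: x sits inside (… + 3). So sub: x = -3.

Answer: x ∈ {-3}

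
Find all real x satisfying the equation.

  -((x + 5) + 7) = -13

Step 1. [-((x + 5) + 7) = -13] leading − — multiply by −1. So neg: (x + 5) + 7 = 13.
Step 2. [(x + 5) + 7 = 13] the outer +7 inverts by subtracting 7 ⇒ sub: x + 5 = 6.
Step 3. [x + 5 = 6] the outer +5 inverts by subtracting 5. So sub: x = 1.

Answer: x ∈ {1}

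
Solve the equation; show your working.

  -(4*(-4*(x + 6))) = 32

Step 1. [-(4*(-4*(x + 6))) = 32] leading − — multiply by −1. So neg: 4*(-4*(x + 6)) = -32.
Step 2. [4*(-4*(x + 6)) = -32] divide by the outer 4. So div: -4*(x + 6) = -8.
Step 3. [-4*(x + 6) = -8] LHS = -4·(…); ÷-4 both sides. So div: x + 6 = 2.
Step 4. [x + 6 = 2] +6 is outermost — subtract 6 both sides. So sub: x = -4.

Answer: x ∈ {-4}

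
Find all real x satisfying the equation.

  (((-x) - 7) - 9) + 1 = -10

Step 1. [(((-x) - 7) - 9) + 1 = -10] the outer +1 inverts by subtracting 1 ⇒ sub: ((-x) - 7) - 9 = -11.
Step 2. [((-x) - 7) - 9 = -11] peel the -9: add 9 from each side. So sub: (-x) - 7 = -2.
Step 3. [(-x) - 7 = -2] the outer -7 inverts by adding 7, so sub: -x = 5.
Step 4. [-x = 5] LHS negated; negate both sides. So neg: x = -5.

Answer: x ∈ {-5}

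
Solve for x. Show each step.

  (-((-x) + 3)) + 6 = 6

Step 1. [(-((-x) + 3)) + 6 = 6] +6 is outermost — subtract 6 both sides. So sub: -((-x) + 3) = 0.
Step 2. [-((-x) + 3) = 0] flip signs both sides ⇒ neg: (-x) + 3 = 0.
Step 3. [(-x) + 3 = 0] peel the +3: subtract 3 from each side ⇒ sub: -x = -3.
Step 4. [-x = -3] leading − — multiply by −1, so neg: x = 3.

Answer: x ∈ {3}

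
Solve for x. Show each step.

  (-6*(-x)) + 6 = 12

Step 1. [(-6*(-x)) + 6 = 12] peel the +6: subtract 6 from each side ⇒ sub: -6*(-x) = 6.
Step 2. [-6*(-x) = 6] -6 out front; divide by -6, so div: -x = -1.
Step 3. [-x = -1] flip signs both sides, so neg: x = 1.

Answer: x ∈ {1}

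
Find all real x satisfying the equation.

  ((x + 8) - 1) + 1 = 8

Step 1. [((x + 8) - 1) + 1 = 8] +1 is outermost — subtract 1 both sides. So sub: (x + 8) - 1 = 7.
Step 2. [(x + 8) - 1 = 7] 1 comes off first (add 1), so sub: x + 8 = 8.
Step 3. [x + 8 = 8] the outer +8 inverts by subtracting 8, so sub: x = 0.

Answer: x ∈ {0}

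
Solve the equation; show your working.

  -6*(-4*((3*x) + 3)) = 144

Step 1. [-6*(-4*((3*x) + 3)) = 144] -6·(inner) — divide through by -6 ⇒ div: -4*((3*x) + 3) = -24.
Step 2. [-4*((3*x) + 3) = -24] divide by the outer -4. So div: (3*x) + 3 = 6.
Step 3. [(3*x) + 3 = 6] the outer +3 inverts by subtracting 3 ⇒ sub: 3*x = 3.
Step 4. [3*x = 3] leading coefficient 3: divide by 3 ⇒ div: x = 1.

Answer: x ∈ {1}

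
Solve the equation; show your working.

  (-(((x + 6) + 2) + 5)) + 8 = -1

Step 1. [(-(((x + 6) + 2) + 5)) + 8 = -1] subtract 8: x sits inside (… + 8), so sub: -(((x + 6) + 2) + 5) = -9.
Step 2. [-(((x + 6) + 2) + 5) = -9] LHS negated; negate both sides, so neg: ((x + 6) + 2) + 5 = 9.
Step 3. [((x + 6) + 2) + 5 = 9] 5 comes off first (subtract 5) ⇒ sub: (x + 6) + 2 = 4.
Step 4. [(x + 6) + 2 = 4] subtract 2: x sits inside (… + 2), so sub: x + 6 = 2.
Step 5. [x + 6 = 2] +6 is outermost — subtract 6 both sides, so sub: x = -4.

Answer: x ∈ {-4}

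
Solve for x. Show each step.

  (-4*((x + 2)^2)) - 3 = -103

Step 1. [(-4*((x + 2)^2)) - 3 = -103] 3 comes off first (add 3) ⇒ sub: -4*((x + 2)^2) = -100.
Step 2. [-4*((x + 2)^2) = -100] LHS = -4·(…); ÷-4 both sides, so div: (x + 2)^2 = 25.
Step 3. [(x + 2)^2 = 25] √ both sides: 25 ≥ 0 gives two branches ⇒ sqrt: x + 2 = 5 or -5.
Step 4. [x + 2 = 5 or -5] 2 comes off first (subtract 2). So sub: x = 3 or -7.

Answer: x ∈ {-7, 3}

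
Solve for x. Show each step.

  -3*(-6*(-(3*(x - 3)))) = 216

Step 1. [-3*(-6*(-(3*(x - 3)))) = 216] leading coefficient -3: divide by -3 ⇒ div: -6*(-(3*(x - 3))) = -72.
Step 2. [-6*(-(3*(x - 3))) = -72] -6·(inner) — divide through by -6, so div: -(3*(x - 3)) = 12.
Step 3. [-(3*(x - 3)) = 12] LHS negated; negate both sides. So neg: 3*(x - 3) = -12.
Step 4. [3*(x - 3) = -12] 3·(inner) — divide through by 3, so div: x - 3 = -4.
Step 5. [x - 3 = -4] peel the -3: add 3 from each side ⇒ sub: x = -1.

Answer: x ∈ {-1}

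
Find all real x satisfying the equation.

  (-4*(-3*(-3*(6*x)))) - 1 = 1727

Step 1. [(-4*(-3*(-3*(6*x)))) - 1 = 1727] add 1: x sits inside (… - 1), so sub: -4*(-3*(-3*(6*x))) = 1728.
Step 2. [-4*(-3*(-3*(6*x))) = 1728] leading coefficient -4: divide by -4, so div: -3*(-3*(6*x)) = -432.
Step 3. [-3*(-3*(6*x)) = -432] LHS = -3·(…); ÷-3 both sides. So div: -3*(6*x) = 144.
Step 4. [-3*(6*x) = 144] -3·(inner) — divide through by -3 ⇒ div: 6*x = -48.
Step 5. [6*x = -48] leading coefficient 6: divide by 6 ⇒ div: x = -8.

Answer: x ∈ {-8}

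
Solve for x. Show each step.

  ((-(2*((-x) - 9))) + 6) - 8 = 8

Step 1. [((-(2*((-x) - 9))) + 6) - 8 = 8] -8 is outermost — add 8 both sides ⇒ sub: (-(2*((-x) - 9))) + 6 = 16.
Step 2. [(-(2*((-x) - 9))) + 6 = 16] +6 is outermost — subtract 6 both sides, so sub: -(2*((-x) - 9)) = 10.
Step 3. [-(2*((-x) - 9)) = 10] flip signs both sides, so neg: 2*((-x) - 9) = -10.
Step 4. [2*((-x) - 9) = -10] leading coefficient 2: divide by 2, so div: (-x) - 9 = -5.
Step 5. [(-x) - 9 = -5] add 9: x sits inside (… - 9), so sub: -x = 4.
Step 6. [-x = 4] leading − — multiply by −1. So neg: x = -4.

Answer: x ∈ {-4}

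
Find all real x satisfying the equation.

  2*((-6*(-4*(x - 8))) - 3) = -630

Step 1. [2*((-6*(-4*(x - 8))) - 3) = -630] LHS = 2·(…); ÷2 both sides, so div: (-6*(-4*(x - 8))) - 3 = -315.
Step 2. [(-6*(-4*(x - 8))) - 3 = -315] add 3: x sits inside (… - 3), so sub: -6*(-4*(x - 8)) = -312.
Step 3. [-6*(-4*(x - 8)) = -312] -6 out front; divide by -6, so div: -4*(x - 8) = 52.
Step 4. [-4*(x - 8) = 52] -4·(inner) — divide through by -4 ⇒ div: x - 8 = -13.
Step 5. [x - 8 = -13] 8 comes off first (add 8). So sub: x = -5.

Answer: x ∈ {-5}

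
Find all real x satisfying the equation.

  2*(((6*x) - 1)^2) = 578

Step 1. [2*(((6*x) - 1)^2) = 578] 2·(inner) — divide through by 2, so div: ((6*x) - 1)^2 = 289.
Step 2. [((6*x) - 1)^2 = 289] √ both sides: 289 ≥ 0 gives two branches ⇒ sqrt: (6*x) - 1 = 17 or -17.
Step 3. [(6*x) - 1 = 17 or -17] 1 comes off first (add 1), so sub: 6*x = 18 or -16.
Step 4. [6*x = 18 or -16] LHS = 6·(…); ÷6 both sides, so div: x = 3 or -8/3.

Answer: x ∈ {-8/3, 3}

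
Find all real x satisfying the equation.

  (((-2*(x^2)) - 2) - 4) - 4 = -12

Step 1. [(((-2*(x^2)) - 2) - 4) - 4 = -12] peel the -4: add 4 from each side, so sub: ((-2*(x^2)) - 2) - 4 = -8.
Step 2. [((-2*(x^2)) - 2) - 4 = -8] add 4: x sits inside (… - 4). So sub: (-2*(x^2)) - 2 = -4.
Step 3. [(-2*(x^2)) - 2 = -4] -2 divides every term; factor it out, so factor: (x^2) + 1 = 2.
Step 4. [(x^2) + 1 = 2] +1 is outermost — subtract 1 both sides, so sub: x^2 = 1.
Step 5. [x^2 = 1] √ both sides: 1 ≥ 0 gives two branches, so sqrt: x = 1 or -1.

Answer: x ∈ {-1, 1}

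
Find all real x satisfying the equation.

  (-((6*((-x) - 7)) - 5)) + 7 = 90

Step 1. [(-((6*((-x) - 7)) - 5)) + 7 = 90] +7 is outermost — subtract 7 both sides ⇒ sub: -((6*((-x) - 7)) - 5) = 83.
Step 2. [-((6*((-x) - 7)) - 5) = 83] leading − — multiply by −1. So neg: (6*((-x) - 7)) - 5 = -83.
Step 3. [(6*((-x) - 7)) - 5 = -83] -5 is outermost — add 5 both sides, so sub: 6*((-x) - 7) = -78.
Step 4. [6*((-x) - 7) = -78] leading coefficient 6: divide by 6 ⇒ div: (-x) - 7 = -13.
Step 5. [(-x) - 7 = -13] peel the -7: add 7 from each side, so sub: -x = -6.
Step 6. [-x = -6] LHS negated; negate both sides, so neg: x = 6.

Answer: x ∈ {6}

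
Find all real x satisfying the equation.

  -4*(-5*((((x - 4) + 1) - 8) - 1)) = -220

Step 1. [-4*(-5*((((x - 4) + 1) - 8) - 1)) = -220] divide by the outer -4 ⇒ div: -5*((((x - 4) + 1) - 8) - 1) = 55.
Step 2. [-5*((((x - 4) + 1) - 8) - 1) = 55] LHS = -5·(…); ÷-5 both sides. So div: (((x - 4) + 1) - 8) - 1 = -11.
Step 3. [(((x - 4) + 1) - 8) - 1 = -11] 1 comes off first (add 1), so sub: ((x - 4) + 1) - 8 = -10.
Step 4. [((x - 4) + 1) - 8 = -10] -8 is outermost — add 8 both sides, so sub: (x - 4) + 1 = -2.
Step 5. [(x - 4) + 1 = -2] subtract 1: x sits inside (… + 1). So sub: x - 4 = -3.
Step 6. [x - 4 = -3] add 4: x sits inside (… - 4). So sub: x = 1.

Answer: x ∈ {1}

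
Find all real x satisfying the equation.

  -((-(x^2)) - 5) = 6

Step 1. [-((-(x^2)) - 5) = 6] LHS negated; negate both sides, so neg: (-(x^2)) - 5 = -6.
Step 2. [(-(x^2)) - 5 = -6] add 5: x sits inside (… - 5), so sub: -(x^2) = -1.
Step 3. [-(x^2) = -1] leading − — multiply by −1, so neg: x^2 = 1.
Step 4. [x^2 = 1] √ both sides: 1 ≥ 0 gives two branches. So sqrt: x = 1 or -1.

Answer: x ∈ {-1, 1}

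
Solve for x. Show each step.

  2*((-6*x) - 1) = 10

Step 1. [2*((-6*x) - 1) = 10] 2·(inner) — divide through by 2, so div: (-6*x) - 1 = 5.
Step 2. [(-6*x) - 1 = 5] add 1: x sits inside (… - 1), so sub: -6*x = 6.
Step 3. [-6*x = 6] leading coefficient -6: divide by -6, so div: x = -1.

Answer: x ∈ {-1}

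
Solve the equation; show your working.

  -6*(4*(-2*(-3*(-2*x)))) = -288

Step 1. [-6*(4*(-2*(-3*(-2*x)))) = -288] LHS = -6·(…); ÷-6 both sides. So div: 4*(-2*(-3*(-2*x))) = 48.
Step 2. [4*(-2*(-3*(-2*x))) = 48] 4·(inner) — divide through by 4 ⇒ div: -2*(-3*(-2*x)) = 12.
Step 3. [-2*(-3*(-2*x)) = 12] divide by the outer -2. So div: -3*(-2*x) = -6.
Step 4. [-3*(-2*x) = -6] divide by the outer -3. So div: -2*x = 2.
Step 5. [-2*x = 2] -2·(inner) — divide through by -2. So div: x = -1.

Answer: x ∈ {-1}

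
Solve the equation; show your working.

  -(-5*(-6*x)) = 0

Step 1. [-(-5*(-6*x)) = 0] leading − — multiply by −1 ⇒ neg: -5*(-6*x) = 0.
Step 2. [-5*(-6*x) = 0] -5·(inner) — divide through by -5, so div: -6*x = 0.
Step 3. [-6*x = 0] divide by the outer -6, so div: x = 0.

Answer: x ∈ {0}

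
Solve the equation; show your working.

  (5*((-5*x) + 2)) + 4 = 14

Step 1. [(5*((-5*x) + 2)) + 4 = 14] +4 is outermost — subtract 4 both sides. So sub: 5*((-5*x) + 2) = 10.
Step 2. [5*((-5*x) + 2) = 10] LHS = 5·(…); ÷5 both sides ⇒ div: (-5*x) + 2 = 2.
Step 3. [(-5*x) + 2 = 2] 2 comes off first (subtract 2) ⇒ sub: -5*x = 0.
Step 4. [-5*x = 0] leading coefficient -5: divide by -5. So div: x = 0.

Answer: x ∈ {0}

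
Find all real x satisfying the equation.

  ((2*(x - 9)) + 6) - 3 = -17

Step 1. [((2*(x - 9)) + 6) - 3 = -17] -3 is outermost — add 3 both sides, so sub: (2*(x - 9)) + 6 = -14.
Step 2. [(2*(x - 9)) + 6 = -14] +6 is outermost — subtract 6 both sides. So sub: 2*(x - 9) = -20.
Step 3. [2*(x - 9) = -20] 2·(inner) — divide through by 2. So div: x - 9 = -10.
Step 4. [x - 9 = -10] peel the -9: add 9 from each side, so sub: x = -1.

Answer: x ∈ {-1}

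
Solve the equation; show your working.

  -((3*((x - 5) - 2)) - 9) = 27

Step 1. [-((3*((x - 5) - 2)) - 9) = 27] flip signs both sides, so neg: (3*((x - 5) - 2)) - 9 = -27.
Step 2. [(3*((x - 5) - 2)) - 9 = -27] 9 comes off first (add 9). So sub: 3*((x - 5) - 2) = -18.
Step 3. [3*((x - 5) - 2) = -18] divide by the outer 3, so div: (x - 5) - 2 = -6.
Step 4. [(x - 5) - 2 = -6] the outer -2 inverts by adding 2, so sub: x - 5 = -4.
Step 5. [x - 5 = -4] peel the -5: add 5 from each side. So sub: x = 1.

Answer: x ∈ {1}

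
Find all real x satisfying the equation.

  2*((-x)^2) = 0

Step 1. [2*((-x)^2) = 0] divide by the outer 2 ⇒ div: (-x)^2 = 0.
Step 2. [(-x)^2 = 0] LHS squared, RHS 0 ≥ 0: apply √ (±), so sqrt: -x = 0.
Step 3. [-x = 0] leading − — multiply by −1. So neg: x = 0.

Answer: x ∈ {0}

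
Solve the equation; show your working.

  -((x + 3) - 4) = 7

Step 1. [-((x + 3) - 4) = 7] leading − — multiply by −1, so neg: (x + 3) - 4 = -7.
Step 2. [(x + 3) - 4 = -7] peel the -4: add 4 from each side ⇒ sub: x + 3 = -3.
Step 3. [x + 3 = -3] +3 is outermost — subtract 3 both sides ⇒ sub: x = -6.

Answer: x ∈ {-6}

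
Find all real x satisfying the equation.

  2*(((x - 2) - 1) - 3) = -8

Step 1. [2*(((x - 2) - 1) - 3) = -8] LHS = 2·(…); ÷2 both sides ⇒ div: ((x - 2) - 1) - 3 = -4.
Step 2. [((x - 2) - 1) - 3 = -4] add 3: x sits inside (… - 3) ⇒ sub: (x - 2) - 1 = -1.
Step 3. [(x - 2) - 1 = -1] add 1: x sits inside (… - 1), so sub: x - 2 = 0.
Step 4. [x - 2 = 0] 2 comes off first (add 2) ⇒ sub: x = 2.

Answer: x ∈ {2}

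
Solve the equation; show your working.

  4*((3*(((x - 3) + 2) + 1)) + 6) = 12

Step 1. [4*((3*(((x - 3) + 2) + 1)) + 6) = 12] 4·(inner) — divide through by 4 ⇒ div: (3*(((x - 3) + 2) + 1)) + 6 = 3.
Step 2. [(3*(((x - 3) + 2) + 1)) + 6 = 3] +6 is outermost — subtract 6 both sides, so sub: 3*(((x - 3) + 2) + 1) = -3.
Step 3. [3*(((x - 3) + 2) + 1) = -3] 3 out front; divide by 3. So div: ((x - 3) + 2) + 1 = -1.
Step 4. [((x - 3) + 2) + 1 = -1] +1 is outermost — subtract 1 both sides. So sub: (x - 3) + 2 = -2.
Step 5. [(x - 3) + 2 = -2] subtract 2: x sits inside (… + 2), so sub: x - 3 = -4.
Step 6. [x - 3 = -4] peel the -3: add 3 from each side ⇒ sub: x = -1.

Answer: x ∈ {-1}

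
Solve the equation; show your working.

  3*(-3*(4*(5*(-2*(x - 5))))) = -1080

Step 1. [3*(-3*(4*(5*(-2*(x - 5))))) = -1080] 3·(inner) — divide through by 3. So div: -3*(4*(5*(-2*(x - 5)))) = -360.
Step 2. [-3*(4*(5*(-2*(x - 5)))) = -360] divide by the outer -3, so div: 4*(5*(-2*(x - 5))) = 120.
Step 3. [4*(5*(-2*(x - 5))) = 120] leading coefficient 4: divide by 4 ⇒ div: 5*(-2*(x - 5)) = 30.
Step 4. [5*(-2*(x - 5)) = 30] divide by the outer 5. So div: -2*(x - 5) = 6.
Step 5. [-2*(x - 5) = 6] -2 out front; divide by -2. So div: x - 5 = -3.
Step 6. [x - 5 = -3] 5 comes off first (add 5) ⇒ sub: x = 2.

Answer: x ∈ {2}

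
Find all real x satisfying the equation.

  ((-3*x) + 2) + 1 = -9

Step 1. [((-3*x) + 2) + 1 = -9] +1 is outermost — subtract 1 both sides ⇒ sub: (-3*x) + 2 = -10.
Step 2. [(-3*x) + 2 = -10] peel the +2: subtract 2 from each side, so sub: -3*x = -12.
Step 3. [-3*x = -12] -3·(inner) — divide through by -3. So div: x = 4.

Answer: x ∈ {4}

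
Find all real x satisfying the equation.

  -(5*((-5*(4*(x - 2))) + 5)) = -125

Step 1. [-(5*((-5*(4*(x - 2))) + 5)) = -125] LHS negated; negate both sides ⇒ neg: 5*((-5*(4*(x - 2))) + 5) = 125.
Step 2. [5*((-5*(4*(x - 2))) + 5) = 125] LHS = 5·(…); ÷5 both sides, so div: (-5*(4*(x - 2))) + 5 = 25.
Step 3. [(-5*(4*(x - 2))) + 5 = 25] peel the +5: subtract 5 from each side ⇒ sub: -5*(4*(x - 2)) = 20.
Step 4. [-5*(4*(x - 2)) = 20] -5·(inner) — divide through by -5 ⇒ div: 4*(x - 2) = -4.
Step 5. [4*(x - 2) = -4] LHS = 4·(…); ÷4 both sides ⇒ div: x - 2 = -1.
Step 6. [x - 2 = -1] the outer -2 inverts by adding 2. So sub: x = 1.

Answer: x ∈ {1}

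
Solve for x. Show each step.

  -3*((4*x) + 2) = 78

Step 1. [-3*((4*x) + 2) = 78] divide by the outer -3, so div: (4*x) + 2 = -26.
Step 2. [(4*x) + 2 = -26] subtract 2: x sits inside (… + 2), so sub: 4*x = -28.
Step 3. [4*x = -28] LHS = 4·(…); ÷4 both sides, so div: x = -7.

Answer: x ∈ {-7}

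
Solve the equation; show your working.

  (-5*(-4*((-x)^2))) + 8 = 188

Step 1. [(-5*(-4*((-x)^2))) + 8 = 188] subtract 8: x sits inside (… + 8). So sub: -5*(-4*((-x)^2)) = 180.
Step 2. [-5*(-4*((-x)^2)) = 180] -5·(inner) — divide through by -5. So div: -4*((-x)^2) = -36.
Step 3. [-4*((-x)^2) = -36] LHS = -4·(…); ÷-4 both sides ⇒ div: (-x)^2 = 9.
Step 4. [(-x)^2 = 9] LHS squared, RHS 9 ≥ 0: apply √ (±), so sqrt: -x = 3 or -3.
Step 5. [-x = 3 or -3] flip signs both sides ⇒ neg: x = -3 or 3.

Answer: x ∈ {-3, 3}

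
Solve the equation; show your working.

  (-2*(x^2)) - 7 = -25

Step 1. [(-2*(x^2)) - 7 = -25] 7 comes off first (add 7). So sub: -2*(x^2) = -18.
Step 2. [-2*(x^2) = -18] -2·(inner) — divide through by -2 ⇒ div: x^2 = 9.
Step 3. [x^2 = 9] LHS squared, RHS 9 ≥ 0: apply √ (±). So sqrt: x = 3 or -3.

Answer: x ∈ {-3, 3}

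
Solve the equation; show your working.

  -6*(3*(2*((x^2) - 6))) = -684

Step 1. [-6*(3*(2*((x^2) - 6))) = -684] divide by the outer -6. So div: 3*(2*((x^2) - 6)) = 114.
Step 2. [3*(2*((x^2) - 6)) = 114] divide by the outer 3. So div: 2*((x^2) - 6) = 38.
Step 3. [2*((x^2) - 6) = 38] leading coefficient 2: divide by 2. So div: (x^2) - 6 = 19.
Step 4. [(x^2) - 6 = 19] add 6: x sits inside (… - 6). So sub: x^2 = 25.
Step 5. [x^2 = 25] √ both sides: 25 ≥ 0 gives two branches, so sqrt: x = 5 or -5.

Answer: x ∈ {-5, 5}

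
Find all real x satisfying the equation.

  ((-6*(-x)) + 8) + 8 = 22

Step 1. [((-6*(-x)) + 8) + 8 = 22] 8 comes off first (subtract 8) ⇒ sub: (-6*(-x)) + 8 = 14.
Step 2. [(-6*(-x)) + 8 = 14] +8 is outermost — subtract 8 both sides, so sub: -6*(-x) = 6.
Step 3. [-6*(-x) = 6] -6 out front; divide by -6 ⇒ div: -x = -1.
Step 4. [-x = -1] flip signs both sides, so neg: x = 1.

Answer: x ∈ {1}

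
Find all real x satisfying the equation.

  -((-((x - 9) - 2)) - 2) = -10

Step 1. [-((-((x - 9) - 2)) - 2) = -10] flip signs both sides ⇒ neg: (-((x - 9) - 2)) - 2 = 10.
Step 2. [(-((x - 9) - 2)) - 2 = 10] 2 comes off first (add 2), so sub: -((x - 9) - 2) = 12.
Step 3. [-((x - 9) - 2) = 12] LHS negated; negate both sides. So neg: (x - 9) - 2 = -12.
Step 4. [(x - 9) - 2 = -12] peel the -2: add 2 from each side ⇒ sub: x - 9 = -10.
Step 5. [x - 9 = -10] peel the -9: add 9 from each side ⇒ sub: x = -1.

Answer: x ∈ {-1}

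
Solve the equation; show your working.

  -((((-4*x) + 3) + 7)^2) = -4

Step 1. [-((((-4*x) + 3) + 7)^2) = -4] leading − — multiply by −1 ⇒ neg: (((-4*x) + 3) + 7)^2 = 4.
Step 2. [(((-4*x) + 3) + 7)^2 = 4] 4 ≥ 0, LHS is (·)² — take ±√. So sqrt: ((-4*x) + 3) + 7 = 2 or -2.
Step 3. [((-4*x) + 3) + 7 = 2 or -2] the outer +7 inverts by subtracting 7. So sub: (-4*x) + 3 = -5 or -9.
Step 4. [(-4*x) + 3 = -5 or -9] 3 comes off first (subtract 3) ⇒ sub: -4*x = -8 or -12.
Step 5. [-4*x = -8 or -12] -4 out front; divide by -4. So div: x = 2 or 3.

Answer: x ∈ {2, 3}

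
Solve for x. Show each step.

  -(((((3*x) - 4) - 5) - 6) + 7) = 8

Step 1. [-(((((3*x) - 4) - 5) - 6) + 7) = 8] leading − — multiply by −1, so neg: ((((3*x) - 4) - 5) - 6) + 7 = -8.
Step 2. [((((3*x) - 4) - 5) - 6) + 7 = -8] +7 is outermost — subtract 7 both sides ⇒ sub: (((3*x) - 4) - 5) - 6 = -15.
Step 3. [(((3*x) - 4) - 5) - 6 = -15] peel the -6: add 6 from each side, so sub: ((3*x) - 4) - 5 = -9.
Step 4. [((3*x) - 4) - 5 = -9] -5 is outermost — add 5 both sides, so sub: (3*x) - 4 = -4.
Step 5. [(3*x) - 4 = -4] the outer -4 inverts by adding 4 ⇒ sub: 3*x = 0.
Step 6. [3*x = 0] 3 out front; divide by 3. So div: x = 0.

Answer: x ∈ {0}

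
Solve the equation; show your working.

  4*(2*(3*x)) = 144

Step 1. [4*(2*(3*x)) = 144] LHS = 4·(…); ÷4 both sides. So div: 2*(3*x) = 36.
Step 2. [2*(3*x) = 36] 2 out front; divide by 2 ⇒ div: 3*x = 18.
Step 3. [3*x = 18] LHS = 3·(…); ÷3 both sides ⇒ div: x = 6.

Answer: x ∈ {6}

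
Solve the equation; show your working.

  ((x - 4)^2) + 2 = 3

Step 1. [((x - 4)^2) + 2 = 3] subtract 2: x sits inside (… + 2), so sub: (x - 4)^2 = 1.
Step 2. [(x - 4)^2 = 1] 1 ≥ 0, LHS is (·)² — take ±√. So sqrt: x - 4 = 1 or -1.
Step 3. [x - 4 = 1 or -1] -4 is outermost — add 4 both sides ⇒ sub: x = 5 or 3.

Answer: x ∈ {3, 5}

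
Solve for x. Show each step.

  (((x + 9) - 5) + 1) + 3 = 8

Step 1. [(((x + 9) - 5) + 1) + 3 = 8] peel the +3: subtract 3 from each side. So sub: ((x + 9) - 5) + 1 = 5.
Step 2. [((x + 9) - 5) + 1 = 5] subtract 1: x sits inside (… + 1), so sub: (x + 9) - 5 = 4.
Step 3. [(x + 9) - 5 = 4] the outer -5 inverts by adding 5. So sub: x + 9 = 9.
Step 4. [x + 9 = 9] 9 comes off first (subtract 9). So sub: x = 0.

Answer: x ∈ {0}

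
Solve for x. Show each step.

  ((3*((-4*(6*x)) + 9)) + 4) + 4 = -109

Step 1. [((3*((-4*(6*x)) + 9)) + 4) + 4 = -109] +4 is outermost — subtract 4 both sides. So sub: (3*((-4*(6*x)) + 9)) + 4 = -113.
Step 2. [(3*((-4*(6*x)) + 9)) + 4 = -113] +4 is outermost — subtract 4 both sides, so sub: 3*((-4*(6*x)) + 9) = -117.
Step 3. [3*((-4*(6*x)) + 9) = -117] divide by the outer 3 ⇒ div: (-4*(6*x)) + 9 = -39.
Step 4. [(-4*(6*x)) + 9 = -39] 9 comes off first (subtract 9), so sub: -4*(6*x) = -48.
Step 5. [-4*(6*x) = -48] leading coefficient -4: divide by -4 ⇒ div: 6*x = 12.
Step 6. [6*x = 12] leading coefficient 6: divide by 6, so div: x = 2.

Answer: x ∈ {2}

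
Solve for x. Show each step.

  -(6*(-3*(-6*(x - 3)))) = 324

Step 1. [-(6*(-3*(-6*(x - 3)))) = 324] leading − — multiply by −1 ⇒ neg: 6*(-3*(-6*(x - 3))) = -324.
Step 2. [6*(-3*(-6*(x - 3))) = -324] divide by the outer 6. So div: -3*(-6*(x - 3)) = -54.
Step 3. [-3*(-6*(x - 3)) = -54] -3 out front; divide by -3, so div: -6*(x - 3) = 18.
Step 4. [-6*(x - 3) = 18] -6 out front; divide by -6, so div: x - 3 = -3.
Step 5. [x - 3 = -3] peel the -3: add 3 from each side. So sub: x = 0.

Answer: x ∈ {0}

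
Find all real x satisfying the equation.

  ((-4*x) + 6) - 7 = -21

Step 1. [((-4*x) + 6) - 7 = -21] 7 comes off first (add 7) ⇒ sub: (-4*x) + 6 = -14.
Step 2. [(-4*x) + 6 = -14] 6 comes off first (subtract 6), so sub: -4*x = -20.
Step 3. [-4*x = -20] leading coefficient -4: divide by -4 ⇒ div: x = 5.

Answer: x ∈ {5}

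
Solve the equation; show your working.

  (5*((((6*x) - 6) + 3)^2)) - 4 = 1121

Step 1. [(5*((((6*x) - 6) + 3)^2)) - 4 = 1121] add 4: x sits inside (… - 4). So sub: 5*((((6*x) - 6) + 3)^2) = 1125.
Step 2. [5*((((6*x) - 6) + 3)^2) = 1125] divide by the outer 5. So div: (((6*x) - 6) + 3)^2 = 225.
Step 3. [(((6*x) - 6) + 3)^2 = 225] LHS squared, RHS 225 ≥ 0: apply √ (±), so sqrt: ((6*x) - 6) + 3 = 15 or -15.
Step 4. [((6*x) - 6) + 3 = 15 or -15] 3 comes off first (subtract 3). So sub: (6*x) - 6 = 12 or -18.
Step 5. [(6*x) - 6 = 12 or -18] 6 comes off first (add 6), so sub: 6*x = 18 or -12.
Step 6. [6*x = 18 or -12] leading coefficient 6: divide by 6 ⇒ div: x = 3 or -2.

Answer: x ∈ {-2, 3}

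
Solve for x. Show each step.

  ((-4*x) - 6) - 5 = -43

Step 1. [((-4*x) - 6) - 5 = -43] -5 is outermost — add 5 both sides ⇒ sub: (-4*x) - 6 = -38.
Step 2. [(-4*x) - 6 = -38] add 6: x sits inside (… - 6) ⇒ sub: -4*x = -32.
Step 3. [-4*x = -32] -4 out front; divide by -4. So div: x = 8.

Answer: x ∈ {8}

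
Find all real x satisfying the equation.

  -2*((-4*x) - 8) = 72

Step 1. [-2*((-4*x) - 8) = 72] leading coefficient -2: divide by -2 ⇒ div: (-4*x) - 8 = -36.
Step 2. [(-4*x) - 8 = -36] -4 | LHS and -4 | -36: pull -4 out. So factor: x + 2 = 9.
Step 3. [x + 2 = 9] the outer +2 inverts by subtracting 2. So sub: x = 7.

Answer: x ∈ {7}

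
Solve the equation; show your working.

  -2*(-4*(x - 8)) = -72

Step 1. [-2*(-4*(x - 8)) = -72] LHS = -2·(…); ÷-2 both sides, so div: -4*(x - 8) = 36.
Step 2. [-4*(x - 8) = 36] -4·(inner) — divide through by -4 ⇒ div: x - 8 = -9.
Step 3. [x - 8 = -9] 8 comes off first (add 8). So sub: x = -1.

Answer: x ∈ {-1}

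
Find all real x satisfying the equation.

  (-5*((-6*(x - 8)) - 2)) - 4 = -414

Step 1. [(-5*((-6*(x - 8)) - 2)) - 4 = -414] the outer -4 inverts by adding 4 ⇒ sub: -5*((-6*(x - 8)) - 2) = -410.
Step 2. [-5*((-6*(x - 8)) - 2) = -410] divide by the outer -5, so div: (-6*(x - 8)) - 2 = 82.
Step 3. [(-6*(x - 8)) - 2 = 82] the outer -2 inverts by adding 2 ⇒ sub: -6*(x - 8) = 84.
Step 4. [-6*(x - 8) = 84] leading coefficient -6: divide by -6 ⇒ div: x - 8 = -14.
Step 5. [x - 8 = -14] peel the -8: add 8 from each side ⇒ sub: x = -6.

Answer: x ∈ {-6}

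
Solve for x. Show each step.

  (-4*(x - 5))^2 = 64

Step 1. [(-4*(x - 5))^2 = 64] 64 ≥ 0, LHS is (·)² — take ±√, so sqrt: -4*(x - 5) = 8 or -8.
Step 2. [-4*(x - 5) = 8 or -8] divide by the outer -4 ⇒ div: x - 5 = -2 or 2.
Step 3. [x - 5 = -2 or 2] 5 comes off first (add 5) ⇒ sub: x = 3 or 7.

Answer: x ∈ {3, 7}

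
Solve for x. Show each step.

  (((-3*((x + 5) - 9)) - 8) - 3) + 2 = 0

Step 1. [(((-3*((x + 5) - 9)) - 8) - 3) + 2 = 0] the outer +2 inverts by subtracting 2, so sub: ((-3*((x + 5) - 9)) - 8) - 3 = -2.
Step 2. [((-3*((x + 5) - 9)) - 8) - 3 = -2] peel the -3: add 3 from each side, so sub: (-3*((x + 5) - 9)) - 8 = 1.
Step 3. [(-3*((x + 5) - 9)) - 8 = 1] -8 is outermost — add 8 both sides. So sub: -3*((x + 5) - 9) = 9.
Step 4. [-3*((x + 5) - 9) = 9] leading coefficient -3: divide by -3 ⇒ div: (x + 5) - 9 = -3.
Step 5. [(x + 5) - 9 = -3] 9 comes off first (add 9). So sub: x + 5 = 6.
Step 6. [x + 5 = 6] the outer +5 inverts by subtracting 5, so sub: x = 1.

Answer: x ∈ {1}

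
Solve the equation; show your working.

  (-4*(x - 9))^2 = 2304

Step 1. [(-4*(x - 9))^2 = 2304] √ both sides: 2304 ≥ 0 gives two branches ⇒ sqrt: -4*(x - 9) = 48 or -48.
Step 2. [-4*(x - 9) = 48 or -48] LHS = -4·(…); ÷-4 both sides. So div: x - 9 = -12 or 12.
Step 3. [x - 9 = -12 or 12] add 9: x sits inside (… - 9). So sub: x = -3 or 21.

Answer: x ∈ {-3, 21}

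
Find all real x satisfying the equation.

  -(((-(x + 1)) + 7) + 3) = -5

Step 1. [-(((-(x + 1)) + 7) + 3) = -5] LHS negated; negate both sides ⇒ neg: ((-(x + 1)) + 7) + 3 = 5.
Step 2. [((-(x + 1)) + 7) + 3 = 5] the outer +3 inverts by subtracting 3, so sub: (-(x + 1)) + 7 = 2.
Step 3. [(-(x + 1)) + 7 = 2] peel the +7: subtract 7 from each side. So sub: -(x + 1) = -5.
Step 4. [-(x + 1) = -5] LHS negated; negate both sides, so neg: x + 1 = 5.
Step 5. [x + 1 = 5] +1 is outermost — subtract 1 both sides. So sub: x = 4.

Answer: x ∈ {4}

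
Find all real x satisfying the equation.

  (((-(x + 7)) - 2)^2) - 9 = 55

Step 1. [(((-(x + 7)) - 2)^2) - 9 = 55] the outer -9 inverts by adding 9, so sub: ((-(x + 7)) - 2)^2 = 64.
Step 2. [((-(x + 7)) - 2)^2 = 64] 64 ≥ 0, LHS is (·)² — take ±√, so sqrt: (-(x + 7)) - 2 = 8 or -8.
Step 3. [(-(x + 7)) - 2 = 8 or -8] -2 is outermost — add 2 both sides. So sub: -(x + 7) = 10 or -6.
Step 4. [-(x + 7) = 10 or -6] leading − — multiply by −1. So neg: x + 7 = -10 or 6.
Step 5. [x + 7 = -10 or 6] peel the +7: subtract 7 from each side, so sub: x = -17 or -1.

Answer: x ∈ {-17, -1}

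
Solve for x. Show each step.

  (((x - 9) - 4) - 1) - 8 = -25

Step 1. [(((x - 9) - 4) - 1) - 8 = -25] 8 comes off first (add 8) ⇒ sub: ((x - 9) - 4) - 1 = -17.
Step 2. [((x - 9) - 4) - 1 = -17] add 1: x sits inside (… - 1). So sub: (x - 9) - 4 = -16.
Step 3. [(x - 9) - 4 = -16] -4 is outermost — add 4 both sides. So sub: x - 9 = -12.
Step 4. [x - 9 = -12] peel the -9: add 9 from each side ⇒ sub: x = -3.

Answer: x ∈ {-3}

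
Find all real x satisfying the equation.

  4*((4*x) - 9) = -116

Step 1. [4*((4*x) - 9) = -116] 4·(inner) — divide through by 4, so div: (4*x) - 9 = -29.
Step 2. [(4*x) - 9 = -29] add 9: x sits inside (… - 9). So sub: 4*x = -20.
Step 3. [4*x = -20] divide by the outer 4, so div: x = -5.

Answer: x ∈ {-5}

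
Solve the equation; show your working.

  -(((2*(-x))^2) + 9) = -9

Step 1. [-(((2*(-x))^2) + 9) = -9] flip signs both sides. So neg: ((2*(-x))^2) + 9 = 9.
Step 2. [((2*(-x))^2) + 9 = 9] +9 is outermost — subtract 9 both sides ⇒ sub: (2*(-x))^2 = 0.
Step 3. [(2*(-x))^2 = 0] LHS squared, RHS 0 ≥ 0: apply √ (±). So sqrt: 2*(-x) = 0.
Step 4. [2*(-x) = 0] divide by the outer 2. So div: -x = 0.
Step 5. [-x = 0] leading − — multiply by −1. So neg: x = 0.

Answer: x ∈ {0}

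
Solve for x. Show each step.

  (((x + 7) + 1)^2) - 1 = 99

Step 1. [(((x + 7) + 1)^2) - 1 = 99] -1 is outermost — add 1 both sides ⇒ sub: ((x + 7) + 1)^2 = 100.
Step 2. [((x + 7) + 1)^2 = 100] √ both sides: 100 ≥ 0 gives two branches. So sqrt: (x + 7) + 1 = 10 or -10.
Step 3. [(x + 7) + 1 = 10 or -10] +1 is outermost — subtract 1 both sides. So sub: x + 7 = 9 or -11.
Step 4. [x + 7 = 9 or -11] the outer +7 inverts by subtracting 7 ⇒ sub: x = 2 or -18.

Answer: x ∈ {-18, 2}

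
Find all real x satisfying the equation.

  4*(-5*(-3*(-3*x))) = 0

Step 1. [4*(-5*(-3*(-3*x))) = 0] divide by the outer 4 ⇒ div: -5*(-3*(-3*x)) = 0.
Step 2. [-5*(-3*(-3*x)) = 0] divide by the outer -5. So div: -3*(-3*x) = 0.
Step 3. [-3*(-3*x) = 0] LHS = -3·(…); ÷-3 both sides ⇒ div: -3*x = 0.
Step 4. [-3*x = 0] divide by the outer -3 ⇒ div: x = 0.

Answer: x ∈ {0}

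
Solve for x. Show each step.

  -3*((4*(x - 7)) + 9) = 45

Step 1. [-3*((4*(x - 7)) + 9) = 45] LHS = -3·(…); ÷-3 both sides ⇒ div: (4*(x - 7)) + 9 = -15.
Step 2. [(4*(x - 7)) + 9 = -15] +9 is outermost — subtract 9 both sides, so sub: 4*(x - 7) = -24.
Step 3. [4*(x - 7) = -24] divide by the outer 4. So div: x - 7 = -6.
Step 4. [x - 7 = -6] add 7: x sits inside (… - 7) ⇒ sub: x = 1.

Answer: x ∈ {1}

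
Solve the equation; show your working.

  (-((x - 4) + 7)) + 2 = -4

Step 1. [(-((x - 4) + 7)) + 2 = -4] subtract 2: x sits inside (… + 2). So sub: -((x - 4) + 7) = -6.
Step 2. [-((x - 4) + 7) = -6] flip signs both sides, so neg: (x - 4) + 7 = 6.
Step 3. [(x - 4) + 7 = 6] peel the +7: subtract 7 from each side ⇒ sub: x - 4 = -1.
Step 4. [x - 4 = -1] peel the -4: add 4 from each side, so sub: x = 3.

Answer: x ∈ {3}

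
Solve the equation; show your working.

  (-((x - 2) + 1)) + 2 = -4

Step 1. [(-((x - 2) + 1)) + 2 = -4] 2 comes off first (subtract 2), so sub: -((x - 2) + 1) = -6.
Step 2. [-((x - 2) + 1) = -6] leading − — multiply by −1 ⇒ neg: (x - 2) + 1 = 6.
Step 3. [(x - 2) + 1 = 6] the outer +1 inverts by subtracting 1 ⇒ sub: x - 2 = 5.
Step 4. [x - 2 = 5] peel the -2: add 2 from each side. So sub: x = 7.

Answer: x ∈ {7}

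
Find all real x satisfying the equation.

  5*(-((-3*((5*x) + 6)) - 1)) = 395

Step 1. [5*(-((-3*((5*x) + 6)) - 1)) = 395] divide by the outer 5. So div: -((-3*((5*x) + 6)) - 1) = 79.
Step 2. [-((-3*((5*x) + 6)) - 1) = 79] LHS negated; negate both sides ⇒ neg: (-3*((5*x) + 6)) - 1 = -79.
Step 3. [(-3*((5*x) + 6)) - 1 = -79] peel the -1: add 1 from each side. So sub: -3*((5*x) + 6) = -78.
Step 4. [-3*((5*x) + 6) = -78] -3·(inner) — divide through by -3, so div: (5*x) + 6 = 26.
Step 5. [(5*x) + 6 = 26] the outer +6 inverts by subtracting 6. So sub: 5*x = 20.
Step 6. [5*x = 20] LHS = 5·(…); ÷5 both sides ⇒ div: x = 4.

Answer: x ∈ {4}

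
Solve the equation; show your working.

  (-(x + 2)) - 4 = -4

Step 1. [(-(x + 2)) - 4 = -4] peel the -4: add 4 from each side, so sub: -(x + 2) = 0.
Step 2. [-(x + 2) = 0] flip signs both sides, so neg: x + 2 = 0.
Step 3. [x + 2 = 0] 2 comes off first (subtract 2), so sub: x = -2.

Answer: x ∈ {-2}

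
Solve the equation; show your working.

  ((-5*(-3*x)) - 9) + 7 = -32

Step 1. [((-5*(-3*x)) - 9) + 7 = -32] the outer +7 inverts by subtracting 7, so sub: (-5*(-3*x)) - 9 = -39.
Step 2. [(-5*(-3*x)) - 9 = -39] add 9: x sits inside (… - 9) ⇒ sub: -5*(-3*x) = -30.
Step 3. [-5*(-3*x) = -30] leading coefficient -5: divide by -5. So div: -3*x = 6.
Step 4. [-3*x = 6] divide by the outer -3. So div: x = -2.

Answer: x ∈ {-2}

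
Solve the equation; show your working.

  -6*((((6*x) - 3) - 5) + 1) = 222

Step 1. [-6*((((6*x) - 3) - 5) + 1) = 222] divide by the outer -6, so div: (((6*x) - 3) - 5) + 1 = -37.
Step 2. [(((6*x) - 3) - 5) + 1 = -37] 1 comes off first (subtract 1). So sub: ((6*x) - 3) - 5 = -38.
Step 3. [((6*x) - 3) - 5 = -38] add 5: x sits inside (… - 5), so sub: (6*x) - 3 = -33.
Step 4. [(6*x) - 3 = -33] peel the -3: add 3 from each side. So sub: 6*x = -30.
Step 5. [6*x = -30] 6·(inner) — divide through by 6 ⇒ div: x = -5.

Answer: x ∈ {-5}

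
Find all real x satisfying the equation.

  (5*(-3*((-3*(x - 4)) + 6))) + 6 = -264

Step 1. [(5*(-3*((-3*(x - 4)) + 6))) + 6 = -264] subtract 6: x sits inside (… + 6), so sub: 5*(-3*((-3*(x - 4)) + 6)) = -270.
Step 2. [5*(-3*((-3*(x - 4)) + 6)) = -270] leading coefficient 5: divide by 5 ⇒ div: -3*((-3*(x - 4)) + 6) = -54.
Step 3. [-3*((-3*(x - 4)) + 6) = -54] LHS = -3·(…); ÷-3 both sides ⇒ div: (-3*(x - 4)) + 6 = 18.
Step 4. [(-3*(x - 4)) + 6 = 18] common factor -3 (LHS and 18) — divide through. So factor: (x - 4) - 2 = -6.
Step 5. [(x - 4) - 2 = -6] 2 comes off first (add 2). So sub: x - 4 = -4.
Step 6. [x - 4 = -4] -4 is outermost — add 4 both sides ⇒ sub: x = 0.

Answer: x ∈ {0}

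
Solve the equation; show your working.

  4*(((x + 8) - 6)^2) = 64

Step 1. [4*(((x + 8) - 6)^2) = 64] divide by the outer 4, so div: ((x + 8) - 6)^2 = 16.
Step 2. [((x + 8) - 6)^2 = 16] LHS squared, RHS 16 ≥ 0: apply √ (±), so sqrt: (x + 8) - 6 = 4 or -4.
Step 3. [(x + 8) - 6 = 4 or -4] add 6: x sits inside (… - 6), so sub: x + 8 = 10 or 2.
Step 4. [x + 8 = 10 or 2] +8 is outermost — subtract 8 both sides ⇒ sub: x = 2 or -6.

Answer: x ∈ {-6, 2}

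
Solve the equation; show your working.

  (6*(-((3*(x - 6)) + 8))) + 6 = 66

Step 1. [(6*(-((3*(x - 6)) + 8))) + 6 = 66] +6 is outermost — subtract 6 both sides ⇒ sub: 6*(-((3*(x - 6)) + 8)) = 60.
Step 2. [6*(-((3*(x - 6)) + 8)) = 60] 6 out front; divide by 6 ⇒ div: -((3*(x - 6)) + 8) = 10.
Step 3. [-((3*(x - 6)) + 8) = 10] flip signs both sides, so neg: (3*(x - 6)) + 8 = -10.
Step 4. [(3*(x - 6)) + 8 = -10] peel the +8: subtract 8 from each side. So sub: 3*(x - 6) = -18.
Step 5. [3*(x - 6) = -18] 3·(inner) — divide through by 3. So div: x - 6 = -6.
Step 6. [x - 6 = -6] peel the -6: add 6 from each side. So sub: x = 0.

Answer: x ∈ {0}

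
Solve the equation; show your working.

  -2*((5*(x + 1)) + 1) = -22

Step 1. [-2*((5*(x + 1)) + 1) = -22] -2 out front; divide by -2 ⇒ div: (5*(x + 1)) + 1 = 11.
Step 2. [(5*(x + 1)) + 1 = 11] the outer +1 inverts by subtracting 1 ⇒ sub: 5*(x + 1) = 10.
Step 3. [5*(x + 1) = 10] LHS = 5·(…); ÷5 both sides ⇒ div: x + 1 = 2.
Step 4. [x + 1 = 2] subtract 1: x sits inside (… + 1), so sub: x = 1.

Answer: x ∈ {1}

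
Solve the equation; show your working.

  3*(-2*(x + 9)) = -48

Step 1. [3*(-2*(x + 9)) = -48] divide by the outer 3. So div: -2*(x + 9) = -16.
Step 2. [-2*(x + 9) = -16] leading coefficient -2: divide by -2. So div: x + 9 = 8.
Step 3. [x + 9 = 8] the outer +9 inverts by subtracting 9, so sub: x = -1.

Answer: x ∈ {-1}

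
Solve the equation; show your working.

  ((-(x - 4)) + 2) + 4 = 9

Step 1. [((-(x - 4)) + 2) + 4 = 9] the outer +4 inverts by subtracting 4. So sub: (-(x - 4)) + 2 = 5.
Step 2. [(-(x - 4)) + 2 = 5] peel the +2: subtract 2 from each side, so sub: -(x - 4) = 3.
Step 3. [-(x - 4) = 3] flip signs both sides. So neg: x - 4 = -3.
Step 4. [x - 4 = -3] add 4: x sits inside (… - 4). So sub: x = 1.

Answer: x ∈ {1}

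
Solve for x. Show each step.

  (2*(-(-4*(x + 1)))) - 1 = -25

Step 1. [(2*(-(-4*(x + 1)))) - 1 = -25] the outer -1 inverts by adding 1, so sub: 2*(-(-4*(x + 1))) = -24.
Step 2. [2*(-(-4*(x + 1))) = -24] 2 out front; divide by 2. So div: -(-4*(x + 1)) = -12.
Step 3. [-(-4*(x + 1)) = -12] flip signs both sides ⇒ neg: -4*(x + 1) = 12.
Step 4. [-4*(x + 1) = 12] leading coefficient -4: divide by -4 ⇒ div: x + 1 = -3.
Step 5. [x + 1 = -3] peel the +1: subtract 1 from each side, so sub: x = -4.

Answer: x ∈ {-4}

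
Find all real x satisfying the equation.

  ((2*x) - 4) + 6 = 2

Step 1. [((2*x) - 4) + 6 = 2] 6 comes off first (subtract 6). So sub: (2*x) - 4 = -4.
Step 2. [(2*x) - 4 = -4] 4 comes off first (add 4). So sub: 2*x = 0.
Step 3. [2*x = 0] LHS = 2·(…); ÷2 both sides. So div: x = 0.

Answer: x ∈ {0}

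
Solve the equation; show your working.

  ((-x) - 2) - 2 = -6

Step 1. [((-x) - 2) - 2 = -6] add 2: x sits inside (… - 2) ⇒ sub: (-x) - 2 = -4.
Step 2. [(-x) - 2 = -4] peel the -2: add 2 from each side, so sub: -x = -2.
Step 3. [-x = -2] flip signs both sides, so neg: x = 2.

Answer: x ∈ {2}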